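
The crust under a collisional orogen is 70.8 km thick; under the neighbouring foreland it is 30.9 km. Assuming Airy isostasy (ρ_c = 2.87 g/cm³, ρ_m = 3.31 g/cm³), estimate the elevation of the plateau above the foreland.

5.3 km

Excess crust Δ = 70.8 km − 30.9 km = 39.9 km, split between elevation h and root r with h + r = Δ.
Airy balance ρ_c h = (ρ_m − ρ_c) r gives r = h ρ_c/(ρ_m − ρ_c), so h (1 + ρ_c/(ρ_m − ρ_c)) = Δ, i.e. h = Δ (ρ_m − ρ_c)/ρ_m.
h = 39.9 km × 0.44/3.31 = 5.3 km.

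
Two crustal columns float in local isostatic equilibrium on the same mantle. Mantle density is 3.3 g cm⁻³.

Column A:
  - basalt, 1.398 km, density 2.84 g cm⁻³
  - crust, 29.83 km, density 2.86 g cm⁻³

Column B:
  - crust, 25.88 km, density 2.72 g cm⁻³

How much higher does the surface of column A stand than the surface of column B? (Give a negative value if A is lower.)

For any compensation level in the mantle, the mantle terms cancel and isostasy reduces to e = (Σt_A − Σt_B) − (Σ(ρt)_A − Σ(ρt)_B) / ρ_m.
Σt_A = 31.228 km; Σt_B = 25.88 km; Σ(ρt)_A = 89.28412; Σ(ρt)_B = 70.3936 (in km·g cm⁻³).
e = (31.228 − 25.88) − (89.28412 − 70.3936) / 3.3 = −0.376 km.

−0.376 km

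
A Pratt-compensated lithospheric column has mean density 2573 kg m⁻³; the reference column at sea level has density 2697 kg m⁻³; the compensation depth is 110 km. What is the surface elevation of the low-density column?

ρ_ref D = ρ (D + h) → h = D (ρ_ref − ρ)/ρ.
h = 110 km × (2697 − 2573)/2573 = 5.3 km.

5.3 km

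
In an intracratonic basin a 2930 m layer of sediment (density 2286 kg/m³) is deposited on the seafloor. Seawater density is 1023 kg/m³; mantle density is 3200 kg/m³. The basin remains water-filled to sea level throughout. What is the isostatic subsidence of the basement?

Submarine loading: the sediment displaces seawater, and the subsidence is in turn flooded, so s (ρ_m − ρ_w) = t (ρ_sed − ρ_w).
s = 2930 m × (2286 − 1023) / (3200 − 1023) = 1700 m.

1700 m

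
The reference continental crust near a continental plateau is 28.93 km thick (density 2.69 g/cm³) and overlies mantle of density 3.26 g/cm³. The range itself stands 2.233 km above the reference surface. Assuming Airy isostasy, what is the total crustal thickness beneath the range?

Root depth r = h ρ_c / (ρ_m − ρ_c) = 2.233 km × 2.69 / 0.57 = 10.54 km.
Total thickness = T + h + r = 28.93 km + 2.233 km + 10.54 km = 41.7 km.

41.7 km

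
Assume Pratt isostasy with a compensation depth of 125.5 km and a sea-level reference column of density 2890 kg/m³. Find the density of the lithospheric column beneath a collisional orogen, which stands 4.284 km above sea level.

2790 kg/m³

Pratt balance: ρ_ref D = ρ (D + h).
ρ = ρ_ref D/(D + h) = 2890 × 125.5 km/(125.5 km + 4.284 km) = 2790 kg/m³.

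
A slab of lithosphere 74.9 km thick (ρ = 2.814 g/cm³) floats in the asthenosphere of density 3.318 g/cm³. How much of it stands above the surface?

Floating equilibrium: submerged depth d = t ρ_obj/ρ_fluid = 74.9 km × 2.814/3.318 = 63.52 km.
Freeboard = t − d = 74.9 km − 63.52 km = 11.4 km.

11.4 km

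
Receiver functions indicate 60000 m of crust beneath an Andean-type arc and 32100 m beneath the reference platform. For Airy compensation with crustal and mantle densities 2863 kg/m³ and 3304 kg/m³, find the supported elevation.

Excess crust Δ = 60000 m − 32100 m = 27900 m, split between elevation h and root r with h + r = Δ.
Airy balance ρ_c h = (ρ_m − ρ_c) r gives r = h ρ_c/(ρ_m − ρ_c), so h (1 + ρ_c/(ρ_m − ρ_c)) = Δ, i.e. h = Δ (ρ_m − ρ_c)/ρ_m.
h = 27900 m × 441/3304 = 3720 m.

3720 m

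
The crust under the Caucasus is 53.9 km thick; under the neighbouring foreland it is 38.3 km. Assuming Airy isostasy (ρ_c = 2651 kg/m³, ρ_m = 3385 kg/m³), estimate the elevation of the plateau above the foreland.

Excess crust Δ = 53.9 km − 38.3 km = 15.6 km, split between elevation h and root r with h + r = Δ.
Airy balance ρ_c h = (ρ_m − ρ_c) r gives r = h ρ_c/(ρ_m − ρ_c), so h (1 + ρ_c/(ρ_m − ρ_c)) = Δ, i.e. h = Δ (ρ_m − ρ_c)/ρ_m.
h = 15.6 km × 734/3385 = 3.38 km.

3.38 km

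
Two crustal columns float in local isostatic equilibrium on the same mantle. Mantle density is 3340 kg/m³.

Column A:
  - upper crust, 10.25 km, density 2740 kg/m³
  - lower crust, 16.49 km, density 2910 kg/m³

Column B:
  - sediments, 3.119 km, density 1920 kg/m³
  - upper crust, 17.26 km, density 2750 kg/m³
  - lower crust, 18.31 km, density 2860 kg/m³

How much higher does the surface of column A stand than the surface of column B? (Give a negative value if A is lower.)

−3.04 km

For any compensation level in the mantle, the mantle terms cancel and isostasy reduces to e = (Σt_A − Σt_B) − (Σ(ρt)_A − Σ(ρt)_B) / ρ_m.
Σt_A = 26.74 km; Σt_B = 38.689 km; Σ(ρt)_A = 76070.9; Σ(ρt)_B = 105820.08 (in km·kg/m³).
e = (26.74 − 38.689) − (76070.9 − 105820.08) / 3340 = −3.04 km.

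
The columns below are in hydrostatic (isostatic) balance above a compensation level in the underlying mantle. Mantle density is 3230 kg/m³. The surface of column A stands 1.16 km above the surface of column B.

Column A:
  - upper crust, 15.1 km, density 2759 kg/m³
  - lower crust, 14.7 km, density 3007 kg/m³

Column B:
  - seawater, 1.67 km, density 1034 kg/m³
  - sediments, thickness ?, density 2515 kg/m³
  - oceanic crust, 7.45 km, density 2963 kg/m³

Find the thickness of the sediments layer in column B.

1.38 km

Take the compensation level at the base of the deeper column (depth z_c below the surface of column A) and equate Σ ρ_i t_i down to z_c; mantle fills any gap and the z_c terms cancel.
Column A: 15.1×2759 + 14.7×3007 + (z_c − 29.8)×3230
Column B: 1.16×0 + 1.67×1034 + x×2515 + 7.45×2963 + (z_c − 1.16 − 9.12 − x)×3230
The z_c×3230 term appears on both sides and cancels. Collect the known terms of each column as K = Σ(ρt)_known − 3230 × (depth of known layers): K_A = 85863.8 − 3230×29.8 = −10390.2; K_B = 23801.13 − 3230×(1.16 + 9.12) = −9403.27.
Balance: K_A = K_B − x×(3230 − 2515), so x = (K_B − K_A)/(3230 − 2515) = 986.93/715 = 1.38 km.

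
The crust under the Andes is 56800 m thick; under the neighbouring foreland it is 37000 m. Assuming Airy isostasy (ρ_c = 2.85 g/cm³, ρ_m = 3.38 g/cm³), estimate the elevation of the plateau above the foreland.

Excess crust Δ = 56800 m − 37000 m = 19800 m, split between elevation h and root r with h + r = Δ.
Airy balance ρ_c h = (ρ_m − ρ_c) r gives r = h ρ_c/(ρ_m − ρ_c), so h (1 + ρ_c/(ρ_m − ρ_c)) = Δ, i.e. h = Δ (ρ_m − ρ_c)/ρ_m.
h = 19800 m × 0.53/3.38 = 3100 m.

3100 m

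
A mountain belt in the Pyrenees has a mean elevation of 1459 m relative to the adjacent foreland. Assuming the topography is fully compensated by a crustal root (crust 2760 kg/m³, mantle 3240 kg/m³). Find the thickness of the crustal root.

In Airy isostatic equilibrium: the weight of the topography is balanced by the buoyancy of the root, ρ_c h = (ρ_m − ρ_c) r.
r = h · ρ_c / (ρ_m − ρ_c) = 1459 m × 2760 / (3240 − 2760) = 8390 m.

8390 m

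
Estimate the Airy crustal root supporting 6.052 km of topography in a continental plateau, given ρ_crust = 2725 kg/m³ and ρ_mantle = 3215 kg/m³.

33.7 km

Equating mass per unit area of the two columns: the weight of the topography is balanced by the buoyancy of the root, ρ_c h = (ρ_m − ρ_c) r.
r = h · ρ_c / (ρ_m − ρ_c) = 6.052 km × 2725 / (3215 − 2725) = 33.7 km.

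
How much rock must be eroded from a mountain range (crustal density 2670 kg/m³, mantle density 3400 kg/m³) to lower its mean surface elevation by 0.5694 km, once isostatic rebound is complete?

Net drop Δ = e − u = e − e ρ_c/ρ_m = e (ρ_m − ρ_c)/ρ_m.
e = Δ ρ_m/(ρ_m − ρ_c) = 0.5694 km × 3400/730 = 2.65 km.

2.65 km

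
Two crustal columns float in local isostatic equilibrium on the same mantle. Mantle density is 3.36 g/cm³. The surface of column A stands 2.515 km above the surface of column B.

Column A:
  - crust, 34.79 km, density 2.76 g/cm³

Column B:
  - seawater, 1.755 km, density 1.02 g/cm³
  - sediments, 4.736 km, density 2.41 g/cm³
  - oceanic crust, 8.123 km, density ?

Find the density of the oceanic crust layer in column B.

2.89 g/cm³

Take the compensation level at the base of the deeper column (depth z_c below the surface of column A) and equate Σ ρ_i t_i down to z_c; mantle fills any gap and the z_c terms cancel.
Column A: 34.79×2.76 + (z_c − 34.79)×3.36
Column B: 2.515×0 + 1.755×1.02 + 4.736×2.41 + 8.123×ρ + (z_c − 2.515 − 14.614)×3.36
The z_c×3.36 term appears on both sides and cancels. Collect the known terms of each column as K = Σ(ρt)_known − 3.36 × (depth of known layers): K_A = 96.0204 − 3.36×34.79 = −20.874; K_B = 13.20386 − 3.36×(2.515 + 14.614) = −44.34958.
Balance: K_A = K_B + 8.123×ρ, so ρ = (K_A − K_B)/8.123 = 23.4756/8.123 = 2.89 g/cm³.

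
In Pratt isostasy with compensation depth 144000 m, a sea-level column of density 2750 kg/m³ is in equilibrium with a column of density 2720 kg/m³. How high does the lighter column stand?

1590 m

ρ_ref D = ρ (D + h) → h = D (ρ_ref − ρ)/ρ.
h = 144000 m × (2750 − 2720)/2720 = 1590 m.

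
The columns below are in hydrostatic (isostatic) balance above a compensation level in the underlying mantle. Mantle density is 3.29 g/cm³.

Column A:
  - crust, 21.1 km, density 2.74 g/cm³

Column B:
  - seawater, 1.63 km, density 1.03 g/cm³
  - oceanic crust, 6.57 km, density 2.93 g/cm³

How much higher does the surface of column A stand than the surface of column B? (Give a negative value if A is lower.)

For any compensation level in the mantle, the mantle terms cancel and isostasy reduces to e = (Σt_A − Σt_B) − (Σ(ρt)_A − Σ(ρt)_B) / ρ_m.
Σt_A = 21.1 km; Σt_B = 8.2 km; Σ(ρt)_A = 57.814; Σ(ρt)_B = 20.929 (in km·g/cm³).
e = (21.1 − 8.2) − (57.814 − 20.929) / 3.29 = 1.69 km.

1.69 km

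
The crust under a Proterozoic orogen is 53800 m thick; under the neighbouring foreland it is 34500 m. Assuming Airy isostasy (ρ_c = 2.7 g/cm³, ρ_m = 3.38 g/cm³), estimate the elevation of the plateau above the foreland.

Excess crust Δ = 53800 m − 34500 m = 19300 m, split between elevation h and root r with h + r = Δ.
Airy balance ρ_c h = (ρ_m − ρ_c) r gives r = h ρ_c/(ρ_m − ρ_c), so h (1 + ρ_c/(ρ_m − ρ_c)) = Δ, i.e. h = Δ (ρ_m − ρ_c)/ρ_m.
h = 19300 m × 0.68/3.38 = 3880 m.

3880 m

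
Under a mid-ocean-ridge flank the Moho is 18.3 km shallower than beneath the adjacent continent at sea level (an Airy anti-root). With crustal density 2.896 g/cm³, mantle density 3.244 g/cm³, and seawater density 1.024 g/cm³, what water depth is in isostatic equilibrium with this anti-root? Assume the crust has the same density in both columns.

3.4 km

Replacing a thickness d of crust by seawater at the top must be balanced by replacing crust with mantle at the base: d (ρ_c − ρ_w) = a (ρ_m − ρ_c).
d = a (ρ_m − ρ_c)/(ρ_c − ρ_w) = 18.3 km × 0.348/1.872 = 3.4 km.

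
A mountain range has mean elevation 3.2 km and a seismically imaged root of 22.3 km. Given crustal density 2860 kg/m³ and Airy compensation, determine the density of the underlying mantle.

3270 kg/m³

Airy balance: ρ_c h = (ρ_m − ρ_c) r → ρ_m = ρ_c (1 + h/r).
ρ_m = 2860 × (1 + 3.2 km/22.3 km) = 3270 kg/m³.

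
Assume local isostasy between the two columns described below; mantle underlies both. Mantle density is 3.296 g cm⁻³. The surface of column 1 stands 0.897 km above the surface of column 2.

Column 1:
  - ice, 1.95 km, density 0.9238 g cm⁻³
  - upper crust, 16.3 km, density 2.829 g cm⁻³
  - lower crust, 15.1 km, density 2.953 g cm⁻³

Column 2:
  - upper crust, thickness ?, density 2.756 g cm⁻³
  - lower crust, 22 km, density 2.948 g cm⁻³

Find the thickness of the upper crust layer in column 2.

12.6 km

Take the compensation level at the base of the deeper column (depth z_c below the surface of column 1) and equate Σ ρ_i t_i down to z_c; mantle fills any gap and the z_c terms cancel.
Column 1: 1.95×0.9238 + 16.3×2.829 + 15.1×2.953 + (z_c − 33.35)×3.296
Column 2: 0.897×0 + x×2.756 + 22×2.948 + (z_c − 0.897 − 22 − x)×3.296
The z_c×3.296 term appears on both sides and cancels. Collect the known terms of each column as K = Σ(ρt)_known − 3.296 × (depth of known layers): K_1 = 92.50441 − 3.296×33.35 = −17.41719; K_2 = 64.856 − 3.296×(0.897 + 22) = −10.612512.
Balance: K_1 = K_2 − x×(3.296 − 2.756), so x = (K_2 − K_1)/(3.296 − 2.756) = 6.80468/0.54 = 12.6 km.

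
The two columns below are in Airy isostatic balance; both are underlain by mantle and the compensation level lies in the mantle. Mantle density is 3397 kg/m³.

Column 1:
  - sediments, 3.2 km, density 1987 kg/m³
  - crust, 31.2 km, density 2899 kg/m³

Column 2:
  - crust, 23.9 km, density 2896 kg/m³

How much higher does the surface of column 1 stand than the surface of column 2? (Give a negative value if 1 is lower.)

For any compensation level in the mantle, the mantle terms cancel and isostasy reduces to e = (Σt_1 − Σt_2) − (Σ(ρt)_1 − Σ(ρt)_2) / ρ_m.
Σt_1 = 34.4 km; Σt_2 = 23.9 km; Σ(ρt)_1 = 96807.2; Σ(ρt)_2 = 69214.4 (in km·kg/m³).
e = (34.4 − 23.9) − (96807.2 − 69214.4) / 3397 = 2.38 km.

2.38 km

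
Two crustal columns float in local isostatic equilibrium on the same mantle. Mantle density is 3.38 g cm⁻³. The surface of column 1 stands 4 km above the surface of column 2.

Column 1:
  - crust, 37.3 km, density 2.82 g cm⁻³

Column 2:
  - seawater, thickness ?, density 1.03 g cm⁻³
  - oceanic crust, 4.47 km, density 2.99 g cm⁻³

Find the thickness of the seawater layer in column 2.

Take the compensation level at the base of the deeper column (depth z_c below the surface of column 1) and equate Σ ρ_i t_i down to z_c; mantle fills any gap and the z_c terms cancel.
Column 1: 37.3×2.82 + (z_c − 37.3)×3.38
Column 2: 4×0 + x×1.03 + 4.47×2.99 + (z_c − 4 − 4.47 − x)×3.38
The z_c×3.38 term appears on both sides and cancels. Collect the known terms of each column as K = Σ(ρt)_known − 3.38 × (depth of known layers): K_1 = 105.186 − 3.38×37.3 = −20.888; K_2 = 13.3653 − 3.38×(4 + 4.47) = −15.2633.
Balance: K_1 = K_2 − x×(3.38 − 1.03), so x = (K_2 − K_1)/(3.38 − 1.03) = 5.6247/2.35 = 2.39 km.

2.39 km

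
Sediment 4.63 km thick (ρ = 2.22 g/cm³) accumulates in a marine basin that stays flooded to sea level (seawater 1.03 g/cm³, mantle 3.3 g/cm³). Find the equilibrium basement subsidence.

Submarine loading: the sediment displaces seawater, and the subsidence is in turn flooded, so s (ρ_m − ρ_w) = t (ρ_sed − ρ_w).
s = 4.63 km × (2.22 − 1.03) / (3.3 − 1.03) = 2.43 km.

2.43 km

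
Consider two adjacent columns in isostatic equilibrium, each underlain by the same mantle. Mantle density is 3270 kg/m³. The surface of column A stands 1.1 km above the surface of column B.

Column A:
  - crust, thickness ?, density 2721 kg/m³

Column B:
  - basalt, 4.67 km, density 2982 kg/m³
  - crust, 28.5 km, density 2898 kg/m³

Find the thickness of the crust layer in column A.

28.3 km

Take the compensation level at the base of the deeper column (depth z_c below the surface of column A) and equate Σ ρ_i t_i down to z_c; mantle fills any gap and the z_c terms cancel.
Column A: x×2721 + (z_c − 0 − x)×3270
Column B: 1.1×0 + 4.67×2982 + 28.5×2898 + (z_c − 1.1 − 33.17)×3270
The z_c×3270 term appears on both sides and cancels. Collect the known terms of each column as K = Σ(ρt)_known − 3270 × (depth of known layers): K_A = 0 − 3270×0 = 0; K_B = 96518.94 − 3270×(1.1 + 33.17) = −15543.96.
Balance: K_A − x×(3270 − 2721) = K_B, so x = (K_A − K_B)/(3270 − 2721) = 15544/549 = 28.3 km.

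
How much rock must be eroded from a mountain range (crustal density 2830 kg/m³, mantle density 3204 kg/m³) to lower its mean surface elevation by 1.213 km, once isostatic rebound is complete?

10.4 km

Net drop Δ = e − u = e − e ρ_c/ρ_m = e (ρ_m − ρ_c)/ρ_m.
e = Δ ρ_m/(ρ_m − ρ_c) = 1.213 km × 3204/374 = 10.4 km.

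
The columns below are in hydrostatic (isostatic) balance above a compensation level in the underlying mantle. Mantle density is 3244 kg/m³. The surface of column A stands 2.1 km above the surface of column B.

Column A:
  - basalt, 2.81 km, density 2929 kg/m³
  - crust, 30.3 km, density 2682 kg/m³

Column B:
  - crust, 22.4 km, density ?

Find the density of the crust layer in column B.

2750 kg/m³

Take the compensation level at the base of the deeper column (depth z_c below the surface of column A) and equate Σ ρ_i t_i down to z_c; mantle fills any gap and the z_c terms cancel.
Column A: 2.81×2929 + 30.3×2682 + (z_c − 33.11)×3244
Column B: 2.1×0 + 22.4×ρ + (z_c − 2.1 − 22.4)×3244
The z_c×3244 term appears on both sides and cancels. Collect the known terms of each column as K = Σ(ρt)_known − 3244 × (depth of known layers): K_A = 89495.09 − 3244×33.11 = −17913.75; K_B = 0 − 3244×(2.1 + 22.4) = −79478.
Balance: K_A = K_B + 22.4×ρ, so ρ = (K_A − K_B)/22.4 = 61564.2/22.4 = 2750 kg/m³.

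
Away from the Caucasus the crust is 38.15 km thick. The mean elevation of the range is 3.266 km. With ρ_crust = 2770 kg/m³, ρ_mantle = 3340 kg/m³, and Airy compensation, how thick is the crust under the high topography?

Root depth r = h ρ_c / (ρ_m − ρ_c) = 3.266 km × 2770 / 570 = 15.87 km.
Total thickness = T + h + r = 38.15 km + 3.266 km + 15.87 km = 57.3 km.

57.3 km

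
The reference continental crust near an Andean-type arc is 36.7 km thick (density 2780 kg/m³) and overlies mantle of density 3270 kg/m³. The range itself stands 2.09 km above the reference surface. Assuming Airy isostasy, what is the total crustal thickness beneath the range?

Root depth r = h ρ_c / (ρ_m − ρ_c) = 2.09 km × 2780 / 490 = 11.86 km.
Total thickness = T + h + r = 36.7 km + 2.09 km + 11.86 km = 50.6 km.

50.6 km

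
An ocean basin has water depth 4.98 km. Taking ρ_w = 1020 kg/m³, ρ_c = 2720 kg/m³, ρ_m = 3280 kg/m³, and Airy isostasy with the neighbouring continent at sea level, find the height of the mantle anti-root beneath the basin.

15.1 km

By Archimedes' principle applied to the lithosphere: replacing crust with seawater at the top is compensated by replacing crust with mantle at the base: d (ρ_c − ρ_w) = a (ρ_m − ρ_c).
a = d (ρ_c − ρ_w)/(ρ_m − ρ_c) = 4.98 km × 1700/560 = 15.1 km.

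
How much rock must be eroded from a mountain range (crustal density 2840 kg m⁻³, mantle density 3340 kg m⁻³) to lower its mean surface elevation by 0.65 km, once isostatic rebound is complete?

4.34 km

Net drop Δ = e − u = e − e ρ_c/ρ_m = e (ρ_m − ρ_c)/ρ_m.
e = Δ ρ_m/(ρ_m − ρ_c) = 0.65 km × 3340/500 = 4.34 km.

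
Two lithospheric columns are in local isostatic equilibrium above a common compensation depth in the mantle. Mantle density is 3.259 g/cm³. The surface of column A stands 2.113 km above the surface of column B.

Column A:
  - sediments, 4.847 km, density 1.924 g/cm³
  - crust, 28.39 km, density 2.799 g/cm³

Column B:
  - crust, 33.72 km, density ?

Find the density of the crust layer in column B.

Take the compensation level at the base of the deeper column (depth z_c below the surface of column A) and equate Σ ρ_i t_i down to z_c; mantle fills any gap and the z_c terms cancel.
Column A: 4.847×1.924 + 28.39×2.799 + (z_c − 33.237)×3.259
Column B: 2.113×0 + 33.72×ρ + (z_c − 2.113 − 33.72)×3.259
The z_c×3.259 term appears on both sides and cancels. Collect the known terms of each column as K = Σ(ρt)_known − 3.259 × (depth of known layers): K_A = 88.789238 − 3.259×33.237 = −19.530145; K_B = 0 − 3.259×(2.113 + 33.72) = −116.779747.
Balance: K_A = K_B + 33.72×ρ, so ρ = (K_A − K_B)/33.72 = 97.2496/33.72 = 2.88 g/cm³.

2.88 g/cm³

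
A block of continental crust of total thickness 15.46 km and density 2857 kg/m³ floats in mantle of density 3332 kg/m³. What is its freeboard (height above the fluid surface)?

2.2 km

Floating equilibrium: submerged depth d = t ρ_obj/ρ_fluid = 15.46 km × 2857/3332 = 13.26 km.
Freeboard = t − d = 15.46 km − 13.26 km = 2.2 km.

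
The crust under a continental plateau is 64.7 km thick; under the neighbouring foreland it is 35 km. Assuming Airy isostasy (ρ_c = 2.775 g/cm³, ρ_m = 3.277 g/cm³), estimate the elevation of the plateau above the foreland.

4.55 km

Excess crust Δ = 64.7 km − 35 km = 29.7 km, split between elevation h and root r with h + r = Δ.
Airy balance ρ_c h = (ρ_m − ρ_c) r gives r = h ρ_c/(ρ_m − ρ_c), so h (1 + ρ_c/(ρ_m − ρ_c)) = Δ, i.e. h = Δ (ρ_m − ρ_c)/ρ_m.
h = 29.7 km × 0.502/3.277 = 4.55 km.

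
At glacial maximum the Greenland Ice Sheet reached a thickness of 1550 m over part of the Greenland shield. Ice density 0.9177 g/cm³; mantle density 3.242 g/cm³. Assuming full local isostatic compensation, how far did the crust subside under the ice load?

439 m

By Archimedes' principle applied to the lithosphere: the ice load ρ_ice t is balanced by mantle displaced below, ρ_m s.
s = t ρ_ice / ρ_m = 1550 m × 0.9177/3.242 = 439 m.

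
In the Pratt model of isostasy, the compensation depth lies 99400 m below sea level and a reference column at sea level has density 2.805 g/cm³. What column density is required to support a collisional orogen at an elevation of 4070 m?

2.69 g/cm³

Pratt balance: ρ_ref D = ρ (D + h).
ρ = ρ_ref D/(D + h) = 2.805 × 99400 m/(99400 m + 4070 m) = 2.69 g/cm³.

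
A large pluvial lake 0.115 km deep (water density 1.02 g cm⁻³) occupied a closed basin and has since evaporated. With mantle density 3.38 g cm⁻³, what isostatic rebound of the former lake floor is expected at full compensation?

u = d ρ_w/ρ_m = 0.115 km × 1.02/3.38 = 0.0347 km.

0.0347 km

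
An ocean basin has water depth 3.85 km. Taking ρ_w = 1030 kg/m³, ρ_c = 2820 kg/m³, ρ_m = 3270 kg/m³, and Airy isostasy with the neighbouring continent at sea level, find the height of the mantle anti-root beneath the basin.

In Airy isostatic equilibrium: replacing crust with seawater at the top is compensated by replacing crust with mantle at the base: d (ρ_c − ρ_w) = a (ρ_m − ρ_c).
a = d (ρ_c − ρ_w)/(ρ_m − ρ_c) = 3.85 km × 1790/450 = 15.3 km.

15.3 km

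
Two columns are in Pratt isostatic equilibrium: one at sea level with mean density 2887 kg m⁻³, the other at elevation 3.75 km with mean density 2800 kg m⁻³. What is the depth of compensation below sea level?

ρ_ref D = ρ (D + h) → D (ρ_ref − ρ) = ρ h.
D = ρ h/(ρ_ref − ρ) = 2800 × 3.75 km/(2887 − 2800) = 121 km.

121 km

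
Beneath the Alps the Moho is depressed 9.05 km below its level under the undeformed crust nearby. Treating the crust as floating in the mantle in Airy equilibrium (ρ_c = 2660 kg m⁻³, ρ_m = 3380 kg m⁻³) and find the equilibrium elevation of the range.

Balancing pressure at the compensation depth: ρ_c h = (ρ_m − ρ_c) r.
h = r (ρ_m − ρ_c) / ρ_c = 9.05 km × (3380 − 2660) / 2660 = 2.45 km.

2.45 km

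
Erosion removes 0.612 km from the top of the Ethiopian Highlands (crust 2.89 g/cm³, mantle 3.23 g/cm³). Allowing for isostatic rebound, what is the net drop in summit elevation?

Rebound u = e ρ_c/ρ_m = 0.612 km × 2.89/3.23 = 0.5476 km.
Net surface drop = e − u = 0.612 km − 0.5476 km = e (ρ_m − ρ_c)/ρ_m = 0.0644 km.

0.0644 km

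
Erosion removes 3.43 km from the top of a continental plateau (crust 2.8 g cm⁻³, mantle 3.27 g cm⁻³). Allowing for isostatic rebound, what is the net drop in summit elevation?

0.493 km

Rebound u = e ρ_c/ρ_m = 3.43 km × 2.8/3.27 = 2.937 km.
Net surface drop = e − u = 3.43 km − 2.937 km = e (ρ_m − ρ_c)/ρ_m = 0.493 km.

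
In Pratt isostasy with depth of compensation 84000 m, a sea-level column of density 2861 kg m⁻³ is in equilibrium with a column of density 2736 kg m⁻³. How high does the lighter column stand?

ρ_ref D = ρ (D + h) → h = D (ρ_ref − ρ)/ρ.
h = 84000 m × (2861 − 2736)/2736 = 3840 m.

3840 m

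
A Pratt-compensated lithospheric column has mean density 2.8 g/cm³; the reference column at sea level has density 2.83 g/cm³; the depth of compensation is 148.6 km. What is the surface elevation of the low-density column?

1.59 km

ρ_ref D = ρ (D + h) → h = D (ρ_ref − ρ)/ρ.
h = 148.6 km × (2.83 − 2.8)/2.8 = 1.59 km.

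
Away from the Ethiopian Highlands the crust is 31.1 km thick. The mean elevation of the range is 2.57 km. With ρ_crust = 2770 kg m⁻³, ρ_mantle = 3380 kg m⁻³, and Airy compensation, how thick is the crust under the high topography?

45.3 km

Root depth r = h ρ_c / (ρ_m − ρ_c) = 2.57 km × 2770 / 610 = 11.67 km.
Total thickness = T + h + r = 31.1 km + 2.57 km + 11.67 km = 45.3 km.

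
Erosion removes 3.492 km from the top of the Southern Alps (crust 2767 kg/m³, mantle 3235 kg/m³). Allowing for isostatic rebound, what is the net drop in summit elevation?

Rebound u = e ρ_c/ρ_m = 3.492 km × 2767/3235 = 2.987 km.
Net surface drop = e − u = 3.492 km − 2.987 km = e (ρ_m − ρ_c)/ρ_m = 0.505 km.

0.505 km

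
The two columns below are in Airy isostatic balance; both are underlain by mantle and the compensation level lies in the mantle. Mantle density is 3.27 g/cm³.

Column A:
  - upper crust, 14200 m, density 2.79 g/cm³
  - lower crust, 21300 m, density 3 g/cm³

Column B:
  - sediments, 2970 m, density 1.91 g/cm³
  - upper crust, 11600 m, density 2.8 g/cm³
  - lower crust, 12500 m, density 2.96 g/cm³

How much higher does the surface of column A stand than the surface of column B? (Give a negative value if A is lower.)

For any compensation level in the mantle, the mantle terms cancel and isostasy reduces to e = (Σt_A − Σt_B) − (Σ(ρt)_A − Σ(ρt)_B) / ρ_m.
Σt_A = 35500 m; Σt_B = 27070 m; Σ(ρt)_A = 103518; Σ(ρt)_B = 75152.7 (in m·g/cm³).
e = (35500 − 27070) − (103518 − 75152.7) / 3.27 = −244 m.

−244 m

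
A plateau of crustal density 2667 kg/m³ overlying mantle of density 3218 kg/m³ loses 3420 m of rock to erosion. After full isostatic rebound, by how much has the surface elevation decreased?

586 m

Rebound u = e ρ_c/ρ_m = 3420 m × 2667/3218 = 2834 m.
Net surface drop = e − u = 3420 m − 2834 m = e (ρ_m − ρ_c)/ρ_m = 586 m.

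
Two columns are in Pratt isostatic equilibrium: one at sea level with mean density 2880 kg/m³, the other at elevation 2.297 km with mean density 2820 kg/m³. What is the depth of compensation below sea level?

108 km

ρ_ref D = ρ (D + h) → D (ρ_ref − ρ) = ρ h.
D = ρ h/(ρ_ref − ρ) = 2820 × 2.297 km/(2880 − 2820) = 108 km.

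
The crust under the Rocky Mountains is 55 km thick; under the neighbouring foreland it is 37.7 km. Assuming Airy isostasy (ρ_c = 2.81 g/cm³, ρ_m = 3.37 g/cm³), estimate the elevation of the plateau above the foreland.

Excess crust Δ = 55 km − 37.7 km = 17.3 km, split between elevation h and root r with h + r = Δ.
Airy balance ρ_c h = (ρ_m − ρ_c) r gives r = h ρ_c/(ρ_m − ρ_c), so h (1 + ρ_c/(ρ_m − ρ_c)) = Δ, i.e. h = Δ (ρ_m − ρ_c)/ρ_m.
h = 17.3 km × 0.56/3.37 = 2.87 km.

2.87 km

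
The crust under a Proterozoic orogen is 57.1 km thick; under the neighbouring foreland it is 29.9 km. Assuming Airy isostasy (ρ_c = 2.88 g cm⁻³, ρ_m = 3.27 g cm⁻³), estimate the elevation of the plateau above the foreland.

3.24 km

Excess crust Δ = 57.1 km − 29.9 km = 27.2 km, split between elevation h and root r with h + r = Δ.
Airy balance ρ_c h = (ρ_m − ρ_c) r gives r = h ρ_c/(ρ_m − ρ_c), so h (1 + ρ_c/(ρ_m − ρ_c)) = Δ, i.e. h = Δ (ρ_m − ρ_c)/ρ_m.
h = 27.2 km × 0.39/3.27 = 3.24 km.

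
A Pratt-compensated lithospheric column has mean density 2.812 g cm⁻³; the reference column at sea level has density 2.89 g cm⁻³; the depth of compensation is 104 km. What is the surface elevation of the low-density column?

ρ_ref D = ρ (D + h) → h = D (ρ_ref − ρ)/ρ.
h = 104 km × (2.89 − 2.812)/2.812 = 2.88 km.

2.88 km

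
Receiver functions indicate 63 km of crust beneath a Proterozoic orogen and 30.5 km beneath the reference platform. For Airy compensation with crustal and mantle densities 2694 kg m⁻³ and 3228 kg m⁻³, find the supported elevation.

Excess crust Δ = 63 km − 30.5 km = 32.5 km, split between elevation h and root r with h + r = Δ.
Airy balance ρ_c h = (ρ_m − ρ_c) r gives r = h ρ_c/(ρ_m − ρ_c), so h (1 + ρ_c/(ρ_m − ρ_c)) = Δ, i.e. h = Δ (ρ_m − ρ_c)/ρ_m.
h = 32.5 km × 534/3228 = 5.38 km.

5.38 km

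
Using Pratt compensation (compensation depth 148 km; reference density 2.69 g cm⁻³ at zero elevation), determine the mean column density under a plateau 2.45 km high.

2.65 g cm⁻³

Pratt balance: ρ_ref D = ρ (D + h).
ρ = ρ_ref D/(D + h) = 2.69 × 148 km/(148 km + 2.45 km) = 2.65 g cm⁻³.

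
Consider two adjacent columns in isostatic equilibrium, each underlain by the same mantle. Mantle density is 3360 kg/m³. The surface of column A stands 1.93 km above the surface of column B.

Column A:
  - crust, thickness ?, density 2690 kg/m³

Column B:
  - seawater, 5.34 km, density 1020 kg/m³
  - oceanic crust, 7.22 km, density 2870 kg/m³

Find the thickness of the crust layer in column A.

33.6 km

Take the compensation level at the base of the deeper column (depth z_c below the surface of column A) and equate Σ ρ_i t_i down to z_c; mantle fills any gap and the z_c terms cancel.
Column A: x×2690 + (z_c − 0 − x)×3360
Column B: 1.93×0 + 5.34×1020 + 7.22×2870 + (z_c − 1.93 − 12.56)×3360
The z_c×3360 term appears on both sides and cancels. Collect the known terms of each column as K = Σ(ρt)_known − 3360 × (depth of known layers): K_A = 0 − 3360×0 = 0; K_B = 26168.2 − 3360×(1.93 + 12.56) = −22518.2.
Balance: K_A − x×(3360 − 2690) = K_B, so x = (K_A − K_B)/(3360 − 2690) = 22518.2/670 = 33.6 km.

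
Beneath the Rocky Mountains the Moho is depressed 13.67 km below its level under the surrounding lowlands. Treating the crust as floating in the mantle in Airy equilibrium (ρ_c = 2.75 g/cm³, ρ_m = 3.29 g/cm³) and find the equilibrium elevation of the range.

2.68 km

Balancing pressure at the compensation depth: ρ_c h = (ρ_m − ρ_c) r.
h = r (ρ_m − ρ_c) / ρ_c = 13.67 km × (3.29 − 2.75) / 2.75 = 2.68 km.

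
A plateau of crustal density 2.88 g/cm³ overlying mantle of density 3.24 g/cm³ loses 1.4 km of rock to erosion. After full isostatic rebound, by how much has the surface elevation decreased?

0.156 km

Rebound u = e ρ_c/ρ_m = 1.4 km × 2.88/3.24 = 1.244 km.
Net surface drop = e − u = 1.4 km − 1.244 km = e (ρ_m − ρ_c)/ρ_m = 0.156 km.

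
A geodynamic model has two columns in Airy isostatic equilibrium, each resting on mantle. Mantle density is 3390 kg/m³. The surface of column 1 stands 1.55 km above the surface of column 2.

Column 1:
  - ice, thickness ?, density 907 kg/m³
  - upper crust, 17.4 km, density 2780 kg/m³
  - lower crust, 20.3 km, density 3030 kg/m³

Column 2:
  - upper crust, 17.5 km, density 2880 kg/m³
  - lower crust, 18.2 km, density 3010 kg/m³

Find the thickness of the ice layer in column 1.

Take the compensation level at the base of the deeper column (depth z_c below the surface of column 1) and equate Σ ρ_i t_i down to z_c; mantle fills any gap and the z_c terms cancel.
Column 1: x×907 + 17.4×2780 + 20.3×3030 + (z_c − 37.7 − x)×3390
Column 2: 1.55×0 + 17.5×2880 + 18.2×3010 + (z_c − 1.55 − 35.7)×3390
The z_c×3390 term appears on both sides and cancels. Collect the known terms of each column as K = Σ(ρt)_known − 3390 × (depth of known layers): K_1 = 109881 − 3390×37.7 = −17922; K_2 = 105182 − 3390×(1.55 + 35.7) = −21095.5.
Balance: K_1 − x×(3390 − 907) = K_2, so x = (K_1 − K_2)/(3390 − 907) = 3173.5/2483 = 1.28 km.

1.28 km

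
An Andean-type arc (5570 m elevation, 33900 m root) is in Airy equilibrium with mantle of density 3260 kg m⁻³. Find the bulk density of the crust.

2800 kg m⁻³

ρ_c h = (ρ_m − ρ_c) r → ρ_c (h + r) = ρ_m r → ρ_c = ρ_m r / (h + r).
ρ_c = 3260 × 33900 m / (5570 m + 33900 m) = 2800 kg m⁻³.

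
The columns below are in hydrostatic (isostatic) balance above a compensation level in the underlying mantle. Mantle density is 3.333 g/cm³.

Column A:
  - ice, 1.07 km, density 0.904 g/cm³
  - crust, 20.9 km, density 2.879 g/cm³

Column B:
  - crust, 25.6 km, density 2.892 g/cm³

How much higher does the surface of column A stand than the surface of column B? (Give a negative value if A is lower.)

0.239 km

For any compensation level in the mantle, the mantle terms cancel and isostasy reduces to e = (Σt_A − Σt_B) − (Σ(ρt)_A − Σ(ρt)_B) / ρ_m.
Σt_A = 21.97 km; Σt_B = 25.6 km; Σ(ρt)_A = 61.13838; Σ(ρt)_B = 74.0352 (in km·g/cm³).
e = (21.97 − 25.6) − (61.13838 − 74.0352) / 3.333 = 0.239 km.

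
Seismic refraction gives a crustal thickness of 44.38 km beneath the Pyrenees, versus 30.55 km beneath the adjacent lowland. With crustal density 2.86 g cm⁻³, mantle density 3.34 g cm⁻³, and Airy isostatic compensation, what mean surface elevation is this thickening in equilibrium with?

1.99 km

Excess crust Δ = 44.38 km − 30.55 km = 13.83 km, split between elevation h and root r with h + r = Δ.
Airy balance ρ_c h = (ρ_m − ρ_c) r gives r = h ρ_c/(ρ_m − ρ_c), so h (1 + ρ_c/(ρ_m − ρ_c)) = Δ, i.e. h = Δ (ρ_m − ρ_c)/ρ_m.
h = 13.83 km × 0.48/3.34 = 1.99 km.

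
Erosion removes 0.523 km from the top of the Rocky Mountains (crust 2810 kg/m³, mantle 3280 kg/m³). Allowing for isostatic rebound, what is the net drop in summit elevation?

Rebound u = e ρ_c/ρ_m = 0.523 km × 2810/3280 = 0.4481 km.
Net surface drop = e − u = 0.523 km − 0.4481 km = e (ρ_m − ρ_c)/ρ_m = 0.0749 km.

0.0749 km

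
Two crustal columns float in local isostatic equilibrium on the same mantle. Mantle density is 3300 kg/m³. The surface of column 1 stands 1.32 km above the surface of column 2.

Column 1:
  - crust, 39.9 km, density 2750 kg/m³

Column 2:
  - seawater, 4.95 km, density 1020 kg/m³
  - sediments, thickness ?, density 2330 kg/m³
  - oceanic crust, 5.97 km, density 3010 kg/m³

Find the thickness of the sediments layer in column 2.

4.71 km

Take the compensation level at the base of the deeper column (depth z_c below the surface of column 1) and equate Σ ρ_i t_i down to z_c; mantle fills any gap and the z_c terms cancel.
Column 1: 39.9×2750 + (z_c − 39.9)×3300
Column 2: 1.32×0 + 4.95×1020 + x×2330 + 5.97×3010 + (z_c − 1.32 − 10.92 − x)×3300
The z_c×3300 term appears on both sides and cancels. Collect the known terms of each column as K = Σ(ρt)_known − 3300 × (depth of known layers): K_1 = 109725 − 3300×39.9 = −21945; K_2 = 23018.7 − 3300×(1.32 + 10.92) = −17373.3.
Balance: K_1 = K_2 − x×(3300 − 2330), so x = (K_2 − K_1)/(3300 − 2330) = 4571.7/970 = 4.71 km.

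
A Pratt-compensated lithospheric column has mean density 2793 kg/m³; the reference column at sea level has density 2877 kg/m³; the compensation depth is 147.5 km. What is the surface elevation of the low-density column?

4.44 km

ρ_ref D = ρ (D + h) → h = D (ρ_ref − ρ)/ρ.
h = 147.5 km × (2877 − 2793)/2793 = 4.44 km.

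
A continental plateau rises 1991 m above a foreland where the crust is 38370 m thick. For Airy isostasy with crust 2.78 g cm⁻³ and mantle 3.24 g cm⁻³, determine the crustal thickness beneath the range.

52400 m

Root depth r = h ρ_c / (ρ_m − ρ_c) = 1991 m × 2.78 / 0.46 = 12030 m.
Total thickness = T + h + r = 38370 m + 1991 m + 12030 m = 52400 m.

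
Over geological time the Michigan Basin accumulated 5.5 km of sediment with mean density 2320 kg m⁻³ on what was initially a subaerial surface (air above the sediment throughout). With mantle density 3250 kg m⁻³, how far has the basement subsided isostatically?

3.93 km

Subaerial load: s = t ρ_sed / ρ_m = 5.5 km × 2320/3250 = 3.93 km.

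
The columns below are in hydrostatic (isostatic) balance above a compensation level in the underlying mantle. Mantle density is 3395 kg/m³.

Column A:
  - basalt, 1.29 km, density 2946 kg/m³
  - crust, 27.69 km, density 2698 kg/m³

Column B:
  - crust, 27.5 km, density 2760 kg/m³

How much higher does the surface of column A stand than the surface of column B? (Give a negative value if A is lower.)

0.712 km

For any compensation level in the mantle, the mantle terms cancel and isostasy reduces to e = (Σt_A − Σt_B) − (Σ(ρt)_A − Σ(ρt)_B) / ρ_m.
Σt_A = 28.98 km; Σt_B = 27.5 km; Σ(ρt)_A = 78507.96; Σ(ρt)_B = 75900 (in km·kg/m³).
e = (28.98 − 27.5) − (78507.96 − 75900) / 3395 = 0.712 km.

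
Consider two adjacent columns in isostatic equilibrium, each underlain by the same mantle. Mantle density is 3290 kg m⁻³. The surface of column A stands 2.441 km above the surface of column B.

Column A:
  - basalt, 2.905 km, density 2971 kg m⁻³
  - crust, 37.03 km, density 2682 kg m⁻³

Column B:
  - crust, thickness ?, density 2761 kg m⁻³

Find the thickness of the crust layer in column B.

29.1 km

Take the compensation level at the base of the deeper column (depth z_c below the surface of column A) and equate Σ ρ_i t_i down to z_c; mantle fills any gap and the z_c terms cancel.
Column A: 2.905×2971 + 37.03×2682 + (z_c − 39.935)×3290
Column B: 2.441×0 + x×2761 + (z_c − 2.441 − 0 − x)×3290
The z_c×3290 term appears on both sides and cancels. Collect the known terms of each column as K = Σ(ρt)_known − 3290 × (depth of known layers): K_A = 107945.215 − 3290×39.935 = −23440.935; K_B = 0 − 3290×(2.441 + 0) = −8030.89.
Balance: K_A = K_B − x×(3290 − 2761), so x = (K_B − K_A)/(3290 − 2761) = 15410/529 = 29.1 km.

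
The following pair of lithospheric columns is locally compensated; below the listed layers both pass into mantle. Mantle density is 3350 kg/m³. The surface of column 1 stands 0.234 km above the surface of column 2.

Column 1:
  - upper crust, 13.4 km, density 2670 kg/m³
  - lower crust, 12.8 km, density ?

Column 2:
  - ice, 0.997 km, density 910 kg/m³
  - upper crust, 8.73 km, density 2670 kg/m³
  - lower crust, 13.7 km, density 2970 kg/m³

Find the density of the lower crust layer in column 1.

Take the compensation level at the base of the deeper column (depth z_c below the surface of column 1) and equate Σ ρ_i t_i down to z_c; mantle fills any gap and the z_c terms cancel.
Column 1: 13.4×2670 + 12.8×ρ + (z_c − 26.2)×3350
Column 2: 0.234×0 + 0.997×910 + 8.73×2670 + 13.7×2970 + (z_c − 0.234 − 23.427)×3350
The z_c×3350 term appears on both sides and cancels. Collect the known terms of each column as K = Σ(ρt)_known − 3350 × (depth of known layers): K_1 = 35778 − 3350×26.2 = −51992; K_2 = 64905.37 − 3350×(0.234 + 23.427) = −14358.98.
Balance: K_1 + 12.8×ρ = K_2, so ρ = (K_2 − K_1)/12.8 = 37633/12.8 = 2940 kg/m³.

2940 kg/m³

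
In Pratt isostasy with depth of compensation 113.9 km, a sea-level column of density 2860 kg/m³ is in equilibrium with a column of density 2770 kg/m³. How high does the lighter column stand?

3.7 km

ρ_ref D = ρ (D + h) → h = D (ρ_ref − ρ)/ρ.
h = 113.9 km × (2860 − 2770)/2770 = 3.7 km.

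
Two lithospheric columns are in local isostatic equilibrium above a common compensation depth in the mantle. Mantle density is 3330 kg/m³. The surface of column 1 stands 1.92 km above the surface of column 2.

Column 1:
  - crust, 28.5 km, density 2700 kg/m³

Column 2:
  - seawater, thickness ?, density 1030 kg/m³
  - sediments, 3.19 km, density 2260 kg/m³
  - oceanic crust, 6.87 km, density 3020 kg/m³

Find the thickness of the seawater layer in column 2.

2.62 km

Take the compensation level at the base of the deeper column (depth z_c below the surface of column 1) and equate Σ ρ_i t_i down to z_c; mantle fills any gap and the z_c terms cancel.
Column 1: 28.5×2700 + (z_c − 28.5)×3330
Column 2: 1.92×0 + x×1030 + 3.19×2260 + 6.87×3020 + (z_c − 1.92 − 10.06 − x)×3330
The z_c×3330 term appears on both sides and cancels. Collect the known terms of each column as K = Σ(ρt)_known − 3330 × (depth of known layers): K_1 = 76950 − 3330×28.5 = −17955; K_2 = 27956.8 − 3330×(1.92 + 10.06) = −11936.6.
Balance: K_1 = K_2 − x×(3330 − 1030), so x = (K_2 − K_1)/(3330 − 1030) = 6018.4/2300 = 2.62 km.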